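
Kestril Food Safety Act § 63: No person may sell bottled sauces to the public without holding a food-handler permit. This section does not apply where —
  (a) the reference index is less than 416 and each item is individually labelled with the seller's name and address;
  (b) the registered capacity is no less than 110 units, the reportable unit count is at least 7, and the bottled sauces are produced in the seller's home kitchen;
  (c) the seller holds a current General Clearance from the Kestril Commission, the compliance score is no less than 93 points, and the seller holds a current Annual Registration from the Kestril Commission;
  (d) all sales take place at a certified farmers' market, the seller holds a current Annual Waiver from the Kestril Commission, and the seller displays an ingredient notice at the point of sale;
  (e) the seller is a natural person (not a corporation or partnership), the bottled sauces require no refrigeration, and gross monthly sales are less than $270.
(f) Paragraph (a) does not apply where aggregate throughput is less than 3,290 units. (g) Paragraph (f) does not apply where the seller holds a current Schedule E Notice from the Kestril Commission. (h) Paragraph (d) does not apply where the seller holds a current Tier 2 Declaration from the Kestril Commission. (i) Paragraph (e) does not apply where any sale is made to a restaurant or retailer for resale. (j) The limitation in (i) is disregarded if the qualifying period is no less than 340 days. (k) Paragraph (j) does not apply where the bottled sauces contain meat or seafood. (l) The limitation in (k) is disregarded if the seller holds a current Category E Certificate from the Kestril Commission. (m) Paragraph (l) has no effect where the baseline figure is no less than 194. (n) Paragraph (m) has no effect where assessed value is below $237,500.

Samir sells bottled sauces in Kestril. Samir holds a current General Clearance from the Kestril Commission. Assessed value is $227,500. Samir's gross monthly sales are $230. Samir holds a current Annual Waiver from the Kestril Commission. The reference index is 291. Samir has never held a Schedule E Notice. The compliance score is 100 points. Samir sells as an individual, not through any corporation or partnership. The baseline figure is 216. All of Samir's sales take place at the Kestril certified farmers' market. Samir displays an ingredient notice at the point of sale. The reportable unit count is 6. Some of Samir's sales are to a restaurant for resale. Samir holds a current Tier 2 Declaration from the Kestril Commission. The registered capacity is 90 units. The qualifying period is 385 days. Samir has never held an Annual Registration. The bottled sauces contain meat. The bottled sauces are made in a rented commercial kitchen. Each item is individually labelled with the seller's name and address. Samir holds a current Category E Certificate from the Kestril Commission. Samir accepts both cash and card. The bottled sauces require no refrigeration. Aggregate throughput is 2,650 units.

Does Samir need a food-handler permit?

Exception (a) is satisfied on its face — the reference index is 291, less than the 416 limit; items are individually labelled. However, paragraphs (f)–(g) must be considered: (f) applies — aggregate throughput is 2,650 units, less than the 3,290 units limit. (g), which would lift (f), is not triggered — no current Schedule E Notice is held. Exception (a) does not apply.
Exception (b) fails — the registered capacity is 90 units, short of 110 units.
Exception (c) fails — the Annual Registration is not current.
Exception (d) is satisfied on its face — all sales are at a certified farmers' market; a current Annual Waiver is held; an ingredient notice is displayed. But applying paragraph (h): (h) operates against (d): a current Tier 2 Declaration is held. (d) is therefore removed.
Exception (e)'s conditions are all satisfied: the seller is a natural person; the bottled sauces are shelf-stable; gross monthly sales are $230, less than the $270 limit. Applying paragraphs (i)–(n): (i) applies (some sales are to a restaurant for resale), but yields to (j): (j) operates against (i): the qualifying period is 385 days, meeting the 340 days threshold. (k) would limit (j) — the bottled sauces contain meat — but (l) sets (k) aside: (l) operates against (k): a current Category E Certificate is held. (m) applies (the baseline figure is 216, meeting the 194 threshold), but is set aside by (n): (n) operates — assessed value is $227,500, below the $237,500 limit. So (e) applies.

No — exception (e) applies; Samir is not required to hold a food-handler permit.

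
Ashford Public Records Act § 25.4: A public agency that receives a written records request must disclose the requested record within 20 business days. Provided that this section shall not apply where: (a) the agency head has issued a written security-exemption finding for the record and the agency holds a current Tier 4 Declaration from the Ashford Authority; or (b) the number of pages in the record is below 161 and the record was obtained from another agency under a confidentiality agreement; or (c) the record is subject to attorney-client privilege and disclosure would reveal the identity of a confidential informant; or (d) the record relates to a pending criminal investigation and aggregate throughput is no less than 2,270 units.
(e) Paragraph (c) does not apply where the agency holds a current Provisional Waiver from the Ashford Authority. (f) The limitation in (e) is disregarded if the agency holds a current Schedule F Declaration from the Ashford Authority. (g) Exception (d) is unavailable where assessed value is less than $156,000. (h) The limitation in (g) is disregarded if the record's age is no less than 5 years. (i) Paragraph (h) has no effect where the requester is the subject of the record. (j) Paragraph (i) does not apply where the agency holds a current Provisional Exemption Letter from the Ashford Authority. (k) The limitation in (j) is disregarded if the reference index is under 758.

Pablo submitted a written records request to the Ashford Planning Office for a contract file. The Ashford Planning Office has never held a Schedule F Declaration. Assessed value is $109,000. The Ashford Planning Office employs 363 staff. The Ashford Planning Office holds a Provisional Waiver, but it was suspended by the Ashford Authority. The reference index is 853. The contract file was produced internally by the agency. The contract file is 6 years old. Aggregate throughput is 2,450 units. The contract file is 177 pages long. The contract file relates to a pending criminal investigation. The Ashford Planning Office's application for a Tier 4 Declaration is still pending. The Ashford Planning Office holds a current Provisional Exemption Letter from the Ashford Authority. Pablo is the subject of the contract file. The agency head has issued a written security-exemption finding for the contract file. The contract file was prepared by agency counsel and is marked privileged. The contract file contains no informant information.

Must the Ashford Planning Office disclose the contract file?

No — exception (d) applies; the Ashford Planning Office is not required to disclose the contract file.

Exception (a) requires that the agency holds a current Tier 4 Declaration from the Ashford Authority; but there is no Tier 4 Declaration in force, so (a) is unavailable.
Exception (b) requires that the number of pages in the record is below 161; but the number of pages in the record is 177, not below 161, so (b) is unavailable.
Exception (c) does not apply: the contract file contains no informant information.
Exception (d) is satisfied on its face — the contract file relates to a pending investigation; aggregate throughput is 2,450 units, meeting the 2,270 units threshold. Considering the limiting provisions: (g) would limit (d) — assessed value is $109,000, less than the $156,000 limit — but (h) sets (g) aside: (h) is engaged — the record's age is 6 years, meeting the 5 years threshold. (i) is engaged (Pablo is the subject of the contract file), but is overridden by (j): (j) operates against (i): a current Provisional Exemption Letter is held. (k) is not triggered (the reference index is 853, not under 758), so (j) stands. Exception (d) stands.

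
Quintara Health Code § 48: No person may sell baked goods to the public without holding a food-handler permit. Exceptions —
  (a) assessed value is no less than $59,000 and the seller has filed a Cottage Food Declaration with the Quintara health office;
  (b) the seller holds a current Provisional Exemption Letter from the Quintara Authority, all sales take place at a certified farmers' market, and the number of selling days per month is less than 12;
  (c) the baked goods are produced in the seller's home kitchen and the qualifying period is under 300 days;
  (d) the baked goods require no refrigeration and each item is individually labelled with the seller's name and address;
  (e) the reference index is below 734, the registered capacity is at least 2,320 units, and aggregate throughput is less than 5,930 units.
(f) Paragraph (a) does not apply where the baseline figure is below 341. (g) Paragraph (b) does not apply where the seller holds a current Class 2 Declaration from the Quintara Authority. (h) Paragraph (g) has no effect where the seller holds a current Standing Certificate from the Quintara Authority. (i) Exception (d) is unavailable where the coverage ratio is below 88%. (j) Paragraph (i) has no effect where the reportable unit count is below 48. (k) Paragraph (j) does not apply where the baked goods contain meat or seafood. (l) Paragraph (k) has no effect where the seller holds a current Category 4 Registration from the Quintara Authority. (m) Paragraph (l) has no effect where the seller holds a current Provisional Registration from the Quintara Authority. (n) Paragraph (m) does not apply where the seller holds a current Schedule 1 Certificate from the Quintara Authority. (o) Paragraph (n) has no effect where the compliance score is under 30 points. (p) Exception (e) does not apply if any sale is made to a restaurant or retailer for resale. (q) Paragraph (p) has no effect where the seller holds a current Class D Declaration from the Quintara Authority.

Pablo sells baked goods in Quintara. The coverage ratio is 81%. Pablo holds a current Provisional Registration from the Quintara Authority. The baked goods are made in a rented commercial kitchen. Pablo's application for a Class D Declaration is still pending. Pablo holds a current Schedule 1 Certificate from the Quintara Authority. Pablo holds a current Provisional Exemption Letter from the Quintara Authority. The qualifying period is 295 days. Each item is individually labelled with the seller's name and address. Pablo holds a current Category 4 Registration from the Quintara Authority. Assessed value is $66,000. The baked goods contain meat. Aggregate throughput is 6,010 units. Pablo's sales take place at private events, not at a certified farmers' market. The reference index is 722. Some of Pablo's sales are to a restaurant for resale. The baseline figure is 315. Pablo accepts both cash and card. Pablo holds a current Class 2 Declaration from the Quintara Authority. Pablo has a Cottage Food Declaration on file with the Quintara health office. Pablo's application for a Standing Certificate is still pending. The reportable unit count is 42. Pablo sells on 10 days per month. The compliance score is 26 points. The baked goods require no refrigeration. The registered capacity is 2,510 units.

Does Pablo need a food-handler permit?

All of (a)'s requirements are met (assessed value is $66,000, meeting the $59,000 threshold; a Cottage Food Declaration is on file). Turning to paragraph (f): (f) applies — the baseline figure is 315, below the 341 limit. (a) is therefore removed.
Exception (b) fails — sales are at private events, not a certified farmers' market.
Exception (c) requires that the baked goods are produced in the seller's home kitchen; but the baked goods are made in a commercial kitchen, not a home kitchen, so (c) is unavailable.
All of (d)'s requirements are met (the baked goods are shelf-stable; items are individually labelled). But: (i) operates against (d): the coverage ratio is 81%, below the 88% limit. (j) would limit (i) — the reportable unit count is 42, below the 48 limit — but (k) sets (j) aside: (k) is triggered — the baked goods contain meat. (l) would limit (k) — a current Category 4 Registration is held — but (m) sets (l) aside: (m) applies — a current Provisional Registration is held. (n) would limit (m) — a current Schedule 1 Certificate is held — but (o) sets (n) aside: (o) is engaged — the compliance score is 26 points, under the 30 points limit. Exception (d) does not apply.
Exception (e) requires that aggregate throughput is less than 5,930 units; but aggregate throughput is 6,010 units, not less than 5,930 units, so (e) is unavailable.
No exception applies. The general rule governs.

Yes — Pablo must hold a food-handler permit.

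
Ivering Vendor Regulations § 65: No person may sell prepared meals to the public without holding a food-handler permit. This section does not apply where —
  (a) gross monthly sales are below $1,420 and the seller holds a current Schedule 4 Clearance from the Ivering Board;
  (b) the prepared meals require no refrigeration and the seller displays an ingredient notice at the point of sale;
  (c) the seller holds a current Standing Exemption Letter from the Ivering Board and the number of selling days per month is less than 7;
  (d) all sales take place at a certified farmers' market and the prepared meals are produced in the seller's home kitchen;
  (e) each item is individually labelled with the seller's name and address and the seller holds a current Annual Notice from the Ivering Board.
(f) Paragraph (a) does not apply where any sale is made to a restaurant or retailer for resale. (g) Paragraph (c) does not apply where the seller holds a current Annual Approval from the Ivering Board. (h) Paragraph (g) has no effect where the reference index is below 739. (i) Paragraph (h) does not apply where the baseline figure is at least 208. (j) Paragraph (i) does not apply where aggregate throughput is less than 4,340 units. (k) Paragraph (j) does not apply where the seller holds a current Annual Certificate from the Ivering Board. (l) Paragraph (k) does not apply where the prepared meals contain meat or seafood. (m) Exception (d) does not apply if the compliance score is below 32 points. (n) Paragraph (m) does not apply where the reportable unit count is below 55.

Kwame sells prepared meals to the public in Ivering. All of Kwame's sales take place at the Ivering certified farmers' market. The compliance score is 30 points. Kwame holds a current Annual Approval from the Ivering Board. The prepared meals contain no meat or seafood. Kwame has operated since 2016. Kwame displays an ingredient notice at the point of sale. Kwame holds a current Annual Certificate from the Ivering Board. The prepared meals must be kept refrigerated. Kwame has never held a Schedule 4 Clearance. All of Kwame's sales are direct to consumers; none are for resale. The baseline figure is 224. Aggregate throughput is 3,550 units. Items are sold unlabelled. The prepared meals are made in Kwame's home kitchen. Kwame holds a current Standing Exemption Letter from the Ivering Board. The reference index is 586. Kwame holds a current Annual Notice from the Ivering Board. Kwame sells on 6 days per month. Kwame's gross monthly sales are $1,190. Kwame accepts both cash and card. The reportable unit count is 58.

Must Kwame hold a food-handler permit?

Yes — Kwame must hold a food-handler permit.

Exception (a) fails — no current Schedule 4 Clearance is held.
Exception (b) does not apply: the prepared meals require refrigeration.
Exception (c)'s conditions are all satisfied: a current Standing Exemption Letter is held; the number of selling days per month is 6, less than the 7 limit. However, paragraphs (g)–(l) must be considered: (g) applies — a current Annual Approval is held. (h) is triggered (the reference index is 586, below the 739 limit), but is overridden by (i): (i) is triggered — the baseline figure is 224, meeting the 208 threshold. (j) would limit (i) — aggregate throughput is 3,550 units, less than the 4,340 units limit — but (k) sets (j) aside: (k) operates against (j): a current Annual Certificate is held. (l), which would lift (k), is not engaged — the prepared meals contain no meat or seafood. Exception (c) does not apply.
Exception (d) is satisfied on its face — all sales are at a certified farmers' market; the prepared meals are home-kitchen produced. But: (m) is engaged — the compliance score is 30 points, below the 32 points limit. (n) is not engaged (the reportable unit count is 58, not below 55), so (m) stands. (d) is therefore removed.
Exception (e) requires that each item is individually labelled with the seller's name and address; but items are sold unlabelled, so (e) is unavailable.
None of the exceptions is available; § 65 applies in full.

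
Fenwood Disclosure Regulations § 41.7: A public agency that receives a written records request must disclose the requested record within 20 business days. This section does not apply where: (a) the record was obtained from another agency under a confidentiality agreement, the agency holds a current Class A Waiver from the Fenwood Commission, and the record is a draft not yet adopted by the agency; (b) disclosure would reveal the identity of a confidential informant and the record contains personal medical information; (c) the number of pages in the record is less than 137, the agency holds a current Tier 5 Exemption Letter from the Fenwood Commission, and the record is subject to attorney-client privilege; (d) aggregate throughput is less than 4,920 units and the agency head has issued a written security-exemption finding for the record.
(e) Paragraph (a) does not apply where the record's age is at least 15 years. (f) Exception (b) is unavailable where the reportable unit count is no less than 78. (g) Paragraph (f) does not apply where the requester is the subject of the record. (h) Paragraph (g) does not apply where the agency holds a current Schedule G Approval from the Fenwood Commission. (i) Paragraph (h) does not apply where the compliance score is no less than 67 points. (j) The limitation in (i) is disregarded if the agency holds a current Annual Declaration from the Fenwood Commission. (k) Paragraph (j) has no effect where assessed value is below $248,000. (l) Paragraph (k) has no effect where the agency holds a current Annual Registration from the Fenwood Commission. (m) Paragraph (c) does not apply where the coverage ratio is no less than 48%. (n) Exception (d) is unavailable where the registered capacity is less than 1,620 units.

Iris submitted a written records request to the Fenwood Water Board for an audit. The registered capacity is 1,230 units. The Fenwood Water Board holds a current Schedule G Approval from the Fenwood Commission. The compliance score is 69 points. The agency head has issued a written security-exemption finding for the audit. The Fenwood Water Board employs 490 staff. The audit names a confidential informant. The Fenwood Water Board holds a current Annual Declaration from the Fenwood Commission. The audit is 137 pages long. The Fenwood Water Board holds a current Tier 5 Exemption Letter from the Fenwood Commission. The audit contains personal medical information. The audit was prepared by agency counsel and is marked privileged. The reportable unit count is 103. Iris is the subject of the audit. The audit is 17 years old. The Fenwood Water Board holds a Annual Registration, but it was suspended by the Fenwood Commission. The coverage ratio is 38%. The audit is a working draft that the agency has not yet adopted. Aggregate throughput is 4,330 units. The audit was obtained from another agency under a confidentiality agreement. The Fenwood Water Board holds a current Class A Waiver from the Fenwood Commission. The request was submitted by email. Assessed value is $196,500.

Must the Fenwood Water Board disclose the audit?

No — exception (b) applies; the Fenwood Water Board is not required to disclose the audit.

All of (a)'s requirements are met (the audit was obtained under a confidentiality agreement; a current Class A Waiver is held; the audit is an unadopted draft). But: (e) operates against (a): the record's age is 17 years, meeting the 15 years threshold. Exception (a) does not apply.
All of (b)'s requirements are met (the audit names a confidential informant; the audit contains personal medical information). Applying paragraphs (f)–(l): (f) would limit (b) — the reportable unit count is 103, meeting the 78 threshold — but (g) sets (f) aside: (g) operates — Iris is the subject of the audit. (h) would limit (g) — a current Schedule G Approval is held — but (i) sets (h) aside: (i) operates against (h): the compliance score is 69 points, meeting the 67 points threshold. (j) would limit (i) — a current Annual Declaration is held — but (k) sets (j) aside: (k) operates — assessed value is $196,500, below the $248,000 limit. (l), which would lift (k), does not operate here — the Annual Registration is not current. Exception (b) stands.
Exception (c) does not apply: the number of pages in the record is 137, not less than 137.
Exception (d): aggregate throughput is 4,330 units, less than the 4,920 units limit; a written security-exemption finding has been issued — every condition holds. But applying paragraph (n): (n) is engaged — the registered capacity is 1,230 units, less than the 1,620 units limit. Exception (d) does not apply.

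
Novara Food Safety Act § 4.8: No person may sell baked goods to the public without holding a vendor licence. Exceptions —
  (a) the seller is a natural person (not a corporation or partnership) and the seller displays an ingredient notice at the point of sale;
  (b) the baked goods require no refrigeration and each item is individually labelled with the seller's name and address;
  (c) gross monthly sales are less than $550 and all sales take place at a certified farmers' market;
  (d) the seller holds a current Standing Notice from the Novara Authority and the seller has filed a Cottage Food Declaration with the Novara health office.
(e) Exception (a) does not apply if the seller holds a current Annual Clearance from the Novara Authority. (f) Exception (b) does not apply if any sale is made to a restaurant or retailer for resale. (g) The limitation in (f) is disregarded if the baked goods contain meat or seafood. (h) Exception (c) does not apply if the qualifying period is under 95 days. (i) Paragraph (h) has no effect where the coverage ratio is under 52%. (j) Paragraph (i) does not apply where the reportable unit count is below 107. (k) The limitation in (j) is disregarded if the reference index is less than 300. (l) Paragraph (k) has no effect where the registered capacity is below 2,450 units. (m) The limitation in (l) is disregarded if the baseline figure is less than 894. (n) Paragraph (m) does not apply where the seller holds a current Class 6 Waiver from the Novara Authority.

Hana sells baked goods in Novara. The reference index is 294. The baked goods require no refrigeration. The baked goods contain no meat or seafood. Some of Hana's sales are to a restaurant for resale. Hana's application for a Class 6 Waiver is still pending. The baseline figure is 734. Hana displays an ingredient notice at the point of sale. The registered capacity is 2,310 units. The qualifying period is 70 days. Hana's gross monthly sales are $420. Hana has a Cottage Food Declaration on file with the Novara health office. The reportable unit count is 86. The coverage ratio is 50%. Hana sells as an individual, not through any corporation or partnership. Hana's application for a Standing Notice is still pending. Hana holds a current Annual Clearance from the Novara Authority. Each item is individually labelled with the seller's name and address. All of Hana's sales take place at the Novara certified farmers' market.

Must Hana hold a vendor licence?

All of (a)'s requirements are met (the seller is a natural person; an ingredient notice is displayed). But applying paragraph (e): (e) operates against (a): a current Annual Clearance is held. So (a) is unavailable.
All of (b)'s requirements are met (the baked goods are shelf-stable; items are individually labelled). Turning to paragraphs (f)–(g): (f) is triggered — some sales are to a restaurant for resale. (g), which would lift (f), is not triggered — the baked goods contain no meat or seafood. (b) is therefore removed.
Exception (c) is satisfied on its face — gross monthly sales are $420, less than the $550 limit; all sales are at a certified farmers' market. Considering the limiting provisions: (h) is triggered (the qualifying period is 70 days, under the 95 days limit), but is itself disapplied by (i): (i) operates — the coverage ratio is 50%, under the 52% limit. (j) would limit (i) — the reportable unit count is 86, below the 107 limit — but (k) sets (j) aside: (k) operates against (j): the reference index is 294, less than the 300 limit. (l) applies (the registered capacity is 2,310 units, below the 2,450 units limit), but yields to (m): (m) is triggered — the baseline figure is 734, less than the 894 limit. (n) is not engaged (the Class 6 Waiver is not current), so (m) stands. Exception (c) stands.
Exception (d) fails — there is no Standing Notice in force.

No — exception (c) applies; Hana is not required to hold a vendor licence.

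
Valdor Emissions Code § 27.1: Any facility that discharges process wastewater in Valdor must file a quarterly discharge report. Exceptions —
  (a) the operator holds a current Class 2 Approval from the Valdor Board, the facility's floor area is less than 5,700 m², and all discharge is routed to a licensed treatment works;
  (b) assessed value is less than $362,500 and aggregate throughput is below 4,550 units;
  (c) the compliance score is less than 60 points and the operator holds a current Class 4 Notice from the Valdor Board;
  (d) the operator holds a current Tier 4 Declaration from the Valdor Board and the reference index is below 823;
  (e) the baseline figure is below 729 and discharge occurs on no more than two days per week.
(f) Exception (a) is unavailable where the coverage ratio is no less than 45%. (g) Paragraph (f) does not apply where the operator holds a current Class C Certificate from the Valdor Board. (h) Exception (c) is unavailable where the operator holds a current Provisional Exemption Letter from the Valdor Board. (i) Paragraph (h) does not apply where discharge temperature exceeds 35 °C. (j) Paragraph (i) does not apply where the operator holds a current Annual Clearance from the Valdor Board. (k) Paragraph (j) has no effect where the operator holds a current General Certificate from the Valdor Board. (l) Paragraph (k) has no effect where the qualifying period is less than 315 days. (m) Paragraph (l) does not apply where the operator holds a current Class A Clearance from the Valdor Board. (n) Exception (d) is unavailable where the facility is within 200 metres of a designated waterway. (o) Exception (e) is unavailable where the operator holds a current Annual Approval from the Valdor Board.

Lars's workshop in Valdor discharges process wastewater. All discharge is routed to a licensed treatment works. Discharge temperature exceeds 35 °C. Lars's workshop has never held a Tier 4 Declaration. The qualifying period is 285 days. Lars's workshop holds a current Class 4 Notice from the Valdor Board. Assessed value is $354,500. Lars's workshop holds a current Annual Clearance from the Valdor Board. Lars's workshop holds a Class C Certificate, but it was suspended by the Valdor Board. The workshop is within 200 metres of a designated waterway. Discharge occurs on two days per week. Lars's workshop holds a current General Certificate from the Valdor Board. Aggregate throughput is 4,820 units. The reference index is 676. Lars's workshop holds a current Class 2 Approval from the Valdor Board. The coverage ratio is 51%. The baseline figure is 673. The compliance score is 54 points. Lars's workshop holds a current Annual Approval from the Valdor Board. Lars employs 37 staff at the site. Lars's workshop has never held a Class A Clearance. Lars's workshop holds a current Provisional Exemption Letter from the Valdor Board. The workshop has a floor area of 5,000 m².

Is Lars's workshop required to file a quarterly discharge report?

Exception (a): a current Class 2 Approval is held; the facility's floor area is 5,000 m², less than the 5,700 m² limit; discharge is routed to a licensed treatment works — every condition holds. However, paragraphs (f)–(g) must be considered: (f) operates — the coverage ratio is 51%, meeting the 45% threshold. (g), which would lift (f), does not operate here — there is no Class C Certificate in force. So (a) is unavailable.
Exception (b) fails — aggregate throughput is 4,820 units, not below 4,550 units.
Exception (c) is satisfied on its face — the compliance score is 54 points, less than the 60 points limit; a current Class 4 Notice is held. However, paragraphs (h)–(m) must be considered: (h) operates — a current Provisional Exemption Letter is held. (i) would limit (h) — discharge temperature exceeds 35 °C — but (j) sets (i) aside: (j) is triggered — a current Annual Clearance is held. (k) is triggered (a current General Certificate is held), but is set aside by (l): (l) operates against (k): the qualifying period is 285 days, less than the 315 days limit. (m) is inapplicable (no current Class A Clearance is held), so (l) stands. (c) is therefore removed.
Exception (d) does not apply: there is no Tier 4 Declaration in force.
Exception (e) is satisfied on its face — the baseline figure is 673, below the 729 limit; discharge occurs on no more than two days per week. But applying paragraph (o): (o) is engaged — a current Annual Approval is held. Exception (e) does not apply.
Every exception is unavailable, so the rule governs.

Yes — Lars's workshop must file a quarterly discharge report.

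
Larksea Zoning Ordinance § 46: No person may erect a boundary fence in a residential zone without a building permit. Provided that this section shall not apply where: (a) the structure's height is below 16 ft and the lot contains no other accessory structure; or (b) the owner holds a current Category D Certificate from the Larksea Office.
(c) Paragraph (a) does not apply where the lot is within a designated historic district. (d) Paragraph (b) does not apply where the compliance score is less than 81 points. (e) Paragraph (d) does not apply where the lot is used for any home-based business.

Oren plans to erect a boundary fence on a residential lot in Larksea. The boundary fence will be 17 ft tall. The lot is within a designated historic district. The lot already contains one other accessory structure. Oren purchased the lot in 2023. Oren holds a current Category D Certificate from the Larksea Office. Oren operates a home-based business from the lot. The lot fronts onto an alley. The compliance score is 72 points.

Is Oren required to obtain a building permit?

No — exception (b) applies; Oren does not need a building permit.

Exception (a) fails — the structure's height is 17 ft, not below 16 ft.
Exception (b) is satisfied on its face — a current Category D Certificate is held. As to paragraphs (d)–(e): (d) operates (the compliance score is 72 points, less than the 81 points limit), but is set aside by (e): (e) operates against (d): a home-based business operates on the lot. (b) remains available.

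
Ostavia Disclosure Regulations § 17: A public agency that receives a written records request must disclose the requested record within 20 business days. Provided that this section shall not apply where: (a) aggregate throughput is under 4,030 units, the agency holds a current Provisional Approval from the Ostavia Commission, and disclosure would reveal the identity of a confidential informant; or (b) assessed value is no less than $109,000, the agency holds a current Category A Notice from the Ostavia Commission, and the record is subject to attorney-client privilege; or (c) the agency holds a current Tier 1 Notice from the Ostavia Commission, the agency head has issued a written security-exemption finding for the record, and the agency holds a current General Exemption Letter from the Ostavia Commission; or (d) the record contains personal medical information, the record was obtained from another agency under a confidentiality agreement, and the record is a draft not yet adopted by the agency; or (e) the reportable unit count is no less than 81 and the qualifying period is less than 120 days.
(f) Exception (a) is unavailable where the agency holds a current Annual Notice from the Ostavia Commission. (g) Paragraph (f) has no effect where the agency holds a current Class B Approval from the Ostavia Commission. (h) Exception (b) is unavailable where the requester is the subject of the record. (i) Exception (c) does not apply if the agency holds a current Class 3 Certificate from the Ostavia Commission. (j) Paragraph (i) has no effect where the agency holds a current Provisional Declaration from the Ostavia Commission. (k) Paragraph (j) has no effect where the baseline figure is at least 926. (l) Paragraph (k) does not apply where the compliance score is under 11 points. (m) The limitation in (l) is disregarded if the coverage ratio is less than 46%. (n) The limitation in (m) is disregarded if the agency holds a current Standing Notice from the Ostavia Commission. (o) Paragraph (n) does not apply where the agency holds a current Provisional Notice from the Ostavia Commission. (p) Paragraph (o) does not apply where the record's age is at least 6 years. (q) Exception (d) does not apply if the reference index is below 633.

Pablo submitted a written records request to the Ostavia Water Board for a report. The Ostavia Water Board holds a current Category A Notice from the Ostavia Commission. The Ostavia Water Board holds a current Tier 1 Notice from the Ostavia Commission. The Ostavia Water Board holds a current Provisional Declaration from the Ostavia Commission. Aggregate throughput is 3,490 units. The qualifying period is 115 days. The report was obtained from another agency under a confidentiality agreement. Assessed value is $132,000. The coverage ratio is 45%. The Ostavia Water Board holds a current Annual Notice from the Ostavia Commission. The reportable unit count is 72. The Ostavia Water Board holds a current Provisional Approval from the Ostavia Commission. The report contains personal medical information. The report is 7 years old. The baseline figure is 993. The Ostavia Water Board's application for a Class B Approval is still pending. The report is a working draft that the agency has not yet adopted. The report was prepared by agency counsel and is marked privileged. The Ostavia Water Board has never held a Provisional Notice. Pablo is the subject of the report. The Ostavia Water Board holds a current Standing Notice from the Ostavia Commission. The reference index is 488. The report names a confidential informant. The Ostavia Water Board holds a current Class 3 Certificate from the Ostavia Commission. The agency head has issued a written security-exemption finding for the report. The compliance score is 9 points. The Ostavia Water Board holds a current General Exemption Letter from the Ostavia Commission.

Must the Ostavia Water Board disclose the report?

All of (a)'s requirements are met (aggregate throughput is 3,490 units, under the 4,030 units limit; a current Provisional Approval is held; the report names a confidential informant). But: (f) operates against (a): a current Annual Notice is held. (g), which would lift (f), is not engaged — the Class B Approval is not current. Exception (a) does not apply.
Exception (b) is satisfied on its face — assessed value is $132,000, meeting the $109,000 threshold; a current Category A Notice is held; the report is privileged. But: (h) operates — Pablo is the subject of the report. Exception (b) does not apply.
All of (c)'s requirements are met (a current Tier 1 Notice is held; a written security-exemption finding has been issued; a current General Exemption Letter is held). Applying paragraphs (i)–(p): (i) would limit (c) — a current Class 3 Certificate is held — but (j) sets (i) aside: (j) operates against (i): a current Provisional Declaration is held. (k) would limit (j) — the baseline figure is 993, meeting the 926 threshold — but (l) sets (k) aside: (l) operates — the compliance score is 9 points, under the 11 points limit. (m) would limit (l) — the coverage ratio is 45%, less than the 46% limit — but (n) sets (m) aside: (n) operates against (m): a current Standing Notice is held. (o), which would lift (n), is inapplicable — no current Provisional Notice is held. Exception (c) stands.
All of (d)'s requirements are met (the report contains personal medical information; the report was obtained under a confidentiality agreement; the report is an unadopted draft). Turning to paragraph (q): (q) operates against (d): the reference index is 488, below the 633 limit. Exception (d) does not apply.
Exception (e) requires that the reportable unit count is no less than 81; but the reportable unit count is 72, short of 81, so (e) is unavailable.

No — exception (c) applies; the Ostavia Water Board is not required to disclose the report.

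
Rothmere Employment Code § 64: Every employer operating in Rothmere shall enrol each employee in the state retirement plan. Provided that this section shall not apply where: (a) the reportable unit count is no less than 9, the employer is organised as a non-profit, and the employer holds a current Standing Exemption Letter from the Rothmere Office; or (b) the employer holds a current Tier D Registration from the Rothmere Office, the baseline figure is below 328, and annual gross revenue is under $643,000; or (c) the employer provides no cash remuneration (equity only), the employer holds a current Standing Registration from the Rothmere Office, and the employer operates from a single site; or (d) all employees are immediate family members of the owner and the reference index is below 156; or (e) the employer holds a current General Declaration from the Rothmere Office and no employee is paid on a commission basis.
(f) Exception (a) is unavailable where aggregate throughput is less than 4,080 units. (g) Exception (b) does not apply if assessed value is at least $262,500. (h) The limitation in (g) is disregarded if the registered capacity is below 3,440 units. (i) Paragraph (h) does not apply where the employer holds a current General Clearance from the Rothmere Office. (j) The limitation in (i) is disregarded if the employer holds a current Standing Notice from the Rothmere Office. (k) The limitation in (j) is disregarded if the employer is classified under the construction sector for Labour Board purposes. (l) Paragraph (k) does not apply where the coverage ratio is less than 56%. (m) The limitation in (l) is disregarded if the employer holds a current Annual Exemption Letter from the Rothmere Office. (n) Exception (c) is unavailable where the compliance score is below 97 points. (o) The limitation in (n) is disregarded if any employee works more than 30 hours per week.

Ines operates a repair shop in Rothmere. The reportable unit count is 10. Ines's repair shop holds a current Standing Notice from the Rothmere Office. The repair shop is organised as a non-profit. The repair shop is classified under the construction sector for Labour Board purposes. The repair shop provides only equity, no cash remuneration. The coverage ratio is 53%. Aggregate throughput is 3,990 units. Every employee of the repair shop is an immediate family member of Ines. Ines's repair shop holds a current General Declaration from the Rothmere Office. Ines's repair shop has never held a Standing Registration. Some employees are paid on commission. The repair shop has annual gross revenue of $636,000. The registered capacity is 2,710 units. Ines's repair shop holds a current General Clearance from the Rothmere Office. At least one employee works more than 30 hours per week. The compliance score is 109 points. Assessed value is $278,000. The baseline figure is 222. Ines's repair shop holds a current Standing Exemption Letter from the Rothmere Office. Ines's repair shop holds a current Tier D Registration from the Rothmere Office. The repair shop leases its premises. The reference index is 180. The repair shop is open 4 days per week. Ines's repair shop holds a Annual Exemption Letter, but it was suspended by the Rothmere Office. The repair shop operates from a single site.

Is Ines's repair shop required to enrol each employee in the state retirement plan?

All of (a)'s requirements are met (the reportable unit count is 10, meeting the 9 threshold; the employer is a non-profit; a current Standing Exemption Letter is held). Turning to paragraph (f): (f) operates against (a): aggregate throughput is 3,990 units, less than the 4,080 units limit. So (a) is unavailable.
Exception (b)'s conditions are all satisfied: a current Tier D Registration is held; the baseline figure is 222, below the 328 limit; annual gross revenue is $636,000, under the $643,000 limit. Considering the limiting provisions: (g) is engaged (assessed value is $278,000, meeting the $262,500 threshold), but is set aside by (h): (h) operates against (g): the registered capacity is 2,710 units, below the 3,440 units limit. (i) would limit (h) — a current General Clearance is held — but (j) sets (i) aside: (j) operates against (i): a current Standing Notice is held. (k) would limit (j) — the repair shop is classified under the construction sector — but (l) sets (k) aside: (l) is triggered — the coverage ratio is 53%, less than the 56% limit. (m) is inapplicable (no current Annual Exemption Letter is held), so (l) stands. (b) remains available.
Exception (c) does not apply: there is no Standing Registration in force.
Exception (d) requires that the reference index is below 156; but the reference index is 180, not below 156, so (d) is unavailable.
Exception (e) requires that no employee is paid on a commission basis; but some employees are paid on commission, so (e) is unavailable.

No — exception (b) applies; Ines's repair shop is not required to enrol each employee in the state retirement plan.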